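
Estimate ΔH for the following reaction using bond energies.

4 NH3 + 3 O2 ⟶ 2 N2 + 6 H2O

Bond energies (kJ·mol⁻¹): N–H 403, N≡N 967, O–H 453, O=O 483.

ΔH ≈ −1085 kJ

Bonds broken (reactants):
  N–H: 12 × 403 = 4836
  O=O: 3 × 483 = 1449
  Σ(broken) = 6285 kJ
Bonds formed (products):
  N≡N: 2 × 967 = 1934
  O–H: 12 × 453 = 5436
  Σ(formed) = 7370 kJ
ΔH = Σ(broken) − Σ(formed) = 6285 − 7370 = −1085 kJ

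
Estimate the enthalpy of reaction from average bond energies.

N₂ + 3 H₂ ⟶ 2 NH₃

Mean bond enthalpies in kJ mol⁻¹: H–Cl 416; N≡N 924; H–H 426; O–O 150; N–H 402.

Bonds broken (reactants):
  H–H: 3 × 426 = 1278
  N≡N: 1 × 924 = 924
  Σ(broken) = 2202 kJ
Bonds formed (products):
  N–H: 6 × 402 = 2412
  Σ(formed) = 2412 kJ
ΔH = Σ(broken) − Σ(formed) = 2202 − 2412 = −210 kJ

ΔH ≈ −210 kJ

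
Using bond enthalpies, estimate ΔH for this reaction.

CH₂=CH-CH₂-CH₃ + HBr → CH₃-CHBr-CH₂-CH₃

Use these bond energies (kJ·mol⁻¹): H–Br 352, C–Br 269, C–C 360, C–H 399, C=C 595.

ΔH ≈ −81 kJ

Bonds broken (reactants):
  C–C: 2 × 360 = 720
  C–H: 8 × 399 = 3192
  C=C: 1 × 595 = 595
  H–Br: 1 × 352 = 352
  Σ(broken) = 4859 kJ
Bonds formed (products):
  C–Br: 1 × 269 = 269
  C–C: 3 × 360 = 1080
  C–H: 9 × 399 = 3591
  Σ(formed) = 4940 kJ
ΔH = Σ(broken) − Σ(formed) = 4859 − 4940 = −81 kJ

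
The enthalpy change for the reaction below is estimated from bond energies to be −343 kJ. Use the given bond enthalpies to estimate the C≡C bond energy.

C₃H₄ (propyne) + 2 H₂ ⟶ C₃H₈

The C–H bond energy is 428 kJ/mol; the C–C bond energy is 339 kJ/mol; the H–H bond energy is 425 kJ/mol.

Let D be the C≡C bond energy.
Σ(broken) = 1×D + 1×339 + 4×428 + 2×425 = 2901 + D
Σ(formed) = 2×339 + 8×428 = 4102
ΔH = Σ(broken) − Σ(formed) = (2901 + D) − (4102) = −1201 + D
Setting this equal to −343 kJ gives D = 858 kJ/mol.

D(C≡C) ≈ 858 kJ/mol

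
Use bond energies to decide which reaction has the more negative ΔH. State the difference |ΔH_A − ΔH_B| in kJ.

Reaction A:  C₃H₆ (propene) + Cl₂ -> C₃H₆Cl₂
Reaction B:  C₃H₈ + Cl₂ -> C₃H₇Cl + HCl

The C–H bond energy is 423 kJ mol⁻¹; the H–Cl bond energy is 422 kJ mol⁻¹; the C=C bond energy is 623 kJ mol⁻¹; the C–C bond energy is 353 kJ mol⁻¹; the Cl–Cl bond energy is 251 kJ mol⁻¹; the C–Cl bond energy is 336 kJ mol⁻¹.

Reaction A:
  Bonds broken (reactants):
    C–C: 1 × 353 = 353
    C–H: 6 × 423 = 2538
    C=C: 1 × 623 = 623
    Cl–Cl: 1 × 251 = 251
    Σ(broken) = 3765 kJ
  Bonds formed (products):
    C–C: 2 × 353 = 706
    C–Cl: 2 × 336 = 672
    C–H: 6 × 423 = 2538
    Σ(formed) = 3916 kJ
  ΔH_A = 3765 − 3916 = −151 kJ
Reaction B:
  Bonds broken (reactants):
    C–C: 2 × 353 = 706
    C–H: 8 × 423 = 3384
    Cl–Cl: 1 × 251 = 251
    Σ(broken) = 4341 kJ
  Bonds formed (products):
    C–C: 2 × 353 = 706
    C–Cl: 1 × 336 = 336
    C–H: 7 × 423 = 2961
    H–Cl: 1 × 422 = 422
    Σ(formed) = 4425 kJ
  ΔH_B = 4341 − 4425 = −84 kJ
ΔH_A − ΔH_B = −67 kJ, so reaction A has the more negative ΔH; |ΔH_A − ΔH_B| = 67 kJ.

Reaction A, by 67 kJ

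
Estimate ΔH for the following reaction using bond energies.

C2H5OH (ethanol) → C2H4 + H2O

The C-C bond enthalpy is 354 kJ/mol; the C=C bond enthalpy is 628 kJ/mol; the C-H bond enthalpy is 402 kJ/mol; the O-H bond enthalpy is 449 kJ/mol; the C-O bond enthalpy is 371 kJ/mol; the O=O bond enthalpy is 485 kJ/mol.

ΔH ≈ +50 kJ

Bonds broken (reactants):
  C-C: 1 × 354 = 354
  C-H: 5 × 402 = 2010
  C-O: 1 × 371 = 371
  O-H: 1 × 449 = 449
  Σ(broken) = 3184 kJ
Bonds formed (products):
  C-H: 4 × 402 = 1608
  C=C: 1 × 628 = 628
  O-H: 2 × 449 = 898
  Σ(formed) = 3134 kJ
ΔH = Σ(broken) − Σ(formed) = 3184 − 3134 = +50 kJ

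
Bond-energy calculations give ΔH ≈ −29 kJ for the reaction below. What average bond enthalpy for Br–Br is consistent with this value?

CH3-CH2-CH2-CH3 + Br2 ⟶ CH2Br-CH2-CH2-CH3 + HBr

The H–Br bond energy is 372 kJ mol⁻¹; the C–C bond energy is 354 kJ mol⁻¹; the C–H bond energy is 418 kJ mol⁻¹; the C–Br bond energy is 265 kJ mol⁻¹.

Let D be the Br–Br bond energy.
Σ(broken) = 1×D + 3×354 + 10×418 = 5242 + D
Σ(formed) = 1×265 + 3×354 + 9×418 + 1×372 = 5461
ΔH = Σ(broken) − Σ(formed) = (5242 + D) − (5461) = −219 + D
Setting this equal to −29 kJ gives D = 190 kJ/mol.

D(Br–Br) ≈ 190 kJ/mol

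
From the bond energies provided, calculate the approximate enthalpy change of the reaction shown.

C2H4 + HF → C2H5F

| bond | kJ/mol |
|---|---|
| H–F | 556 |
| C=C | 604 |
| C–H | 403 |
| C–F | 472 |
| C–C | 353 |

Bonds broken (reactants):
  C–H: 4 × 403 = 1612
  C=C: 1 × 604 = 604
  H–F: 1 × 556 = 556
  Σ(broken) = 2772 kJ
Bonds formed (products):
  C–C: 1 × 353 = 353
  C–F: 1 × 472 = 472
  C–H: 5 × 403 = 2015
  Σ(formed) = 2840 kJ
ΔH = Σ(broken) − Σ(formed) = 2772 − 2840 = −68 kJ

ΔH ≈ −68 kJ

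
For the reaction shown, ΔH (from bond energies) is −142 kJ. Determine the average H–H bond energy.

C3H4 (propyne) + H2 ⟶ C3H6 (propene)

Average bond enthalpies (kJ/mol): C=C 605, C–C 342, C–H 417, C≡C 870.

Let D be the H–H bond energy.
Σ(broken) = 1×870 + 1×342 + 4×417 + 1×D = 2880 + D
Σ(formed) = 1×342 + 6×417 + 1×605 = 3449
ΔH = Σ(broken) − Σ(formed) = (2880 + D) − (3449) = −569 + D
Setting this equal to −142 kJ gives D = 427 kJ/mol.

D(H–H) ≈ 427 kJ/mol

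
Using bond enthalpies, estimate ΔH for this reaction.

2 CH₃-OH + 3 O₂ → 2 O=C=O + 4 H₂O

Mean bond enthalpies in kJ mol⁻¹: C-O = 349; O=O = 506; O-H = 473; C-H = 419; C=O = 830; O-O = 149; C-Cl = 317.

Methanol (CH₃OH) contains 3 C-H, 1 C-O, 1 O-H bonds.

Bonds broken (reactants):
  C-H: 6 × 419 = 2514
  C-O: 2 × 349 = 698
  O-H: 2 × 473 = 946
  O=O: 3 × 506 = 1518
  Σ(broken) = 5676 kJ
Bonds formed (products):
  C=O: 4 × 830 = 3320
  O-H: 8 × 473 = 3784
  Σ(formed) = 7104 kJ
ΔH = Σ(broken) − Σ(formed) = 5676 − 7104 = −1428 kJ

ΔH ≈ −1428 kJ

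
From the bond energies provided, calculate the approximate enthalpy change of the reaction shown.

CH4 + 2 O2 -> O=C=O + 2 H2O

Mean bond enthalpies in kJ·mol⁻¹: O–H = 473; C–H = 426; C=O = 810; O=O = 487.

ΔH ≈ −834 kJ

Bonds broken (reactants):
  C–H: 4 × 426 = 1704
  O=O: 2 × 487 = 974
  Σ(broken) = 2678 kJ
Bonds formed (products):
  C=O: 2 × 810 = 1620
  O–H: 4 × 473 = 1892
  Σ(formed) = 3512 kJ
ΔH = Σ(broken) − Σ(formed) = 2678 − 3512 = −834 kJ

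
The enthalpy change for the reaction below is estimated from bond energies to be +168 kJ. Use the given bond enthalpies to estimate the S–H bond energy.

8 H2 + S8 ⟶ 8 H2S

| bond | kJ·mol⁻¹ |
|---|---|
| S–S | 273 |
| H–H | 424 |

Let D be the S–H bond energy.
Σ(broken) = 8×424 + 8×273 = 5576
Σ(formed) = 16×D = 16D
ΔH = Σ(broken) − Σ(formed) = (5576) − (16D) = +5576 − 16D
Setting this equal to +168 kJ gives 16D = 5408, so D = 338 kJ/mol.

D(S–H) ≈ 338 kJ/mol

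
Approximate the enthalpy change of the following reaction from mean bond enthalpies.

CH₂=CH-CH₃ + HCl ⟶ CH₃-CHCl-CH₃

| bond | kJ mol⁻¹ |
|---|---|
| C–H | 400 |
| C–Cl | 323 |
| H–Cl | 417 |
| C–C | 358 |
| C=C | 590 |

ΔH ≈ −74 kJ

Bonds broken (reactants):
  C–C: 1 × 358 = 358
  C–H: 6 × 400 = 2400
  C=C: 1 × 590 = 590
  H–Cl: 1 × 417 = 417
  Σ(broken) = 3765 kJ
Bonds formed (products):
  C–C: 2 × 358 = 716
  C–Cl: 1 × 323 = 323
  C–H: 7 × 400 = 2800
  Σ(formed) = 3839 kJ
ΔH = Σ(broken) − Σ(formed) = 3765 − 3839 = −74 kJ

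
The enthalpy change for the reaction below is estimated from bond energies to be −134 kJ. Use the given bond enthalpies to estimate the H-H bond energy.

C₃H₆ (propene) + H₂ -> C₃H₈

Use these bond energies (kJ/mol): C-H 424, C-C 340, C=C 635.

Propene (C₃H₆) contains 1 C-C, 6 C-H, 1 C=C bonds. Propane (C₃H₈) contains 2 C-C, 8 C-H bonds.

D(H-H) ≈ 419 kJ/mol

Let D be the H-H bond energy.
Σ(broken) = 1×340 + 6×424 + 1×635 + 1×D = 3519 + D
Σ(formed) = 2×340 + 8×424 = 4072
ΔH = Σ(broken) − Σ(formed) = (3519 + D) − (4072) = −553 + D
Setting this equal to −134 kJ gives D = 419 kJ/mol.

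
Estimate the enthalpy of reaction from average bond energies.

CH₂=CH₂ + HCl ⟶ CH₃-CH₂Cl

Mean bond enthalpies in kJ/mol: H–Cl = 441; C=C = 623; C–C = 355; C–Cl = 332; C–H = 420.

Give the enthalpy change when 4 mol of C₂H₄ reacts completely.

Bonds broken (reactants):
  C–H: 4 × 420 = 1680
  C=C: 1 × 623 = 623
  H–Cl: 1 × 441 = 441
  Σ(broken) = 2744 kJ
Bonds formed (products):
  C–C: 1 × 355 = 355
  C–Cl: 1 × 332 = 332
  C–H: 5 × 420 = 2100
  Σ(formed) = 2787 kJ
ΔH = Σ(broken) − Σ(formed) = 2744 − 2787 = −43 kJ
For 4× the reaction as written: 4 × (−43) = −172 kJ

ΔH = −172 kJ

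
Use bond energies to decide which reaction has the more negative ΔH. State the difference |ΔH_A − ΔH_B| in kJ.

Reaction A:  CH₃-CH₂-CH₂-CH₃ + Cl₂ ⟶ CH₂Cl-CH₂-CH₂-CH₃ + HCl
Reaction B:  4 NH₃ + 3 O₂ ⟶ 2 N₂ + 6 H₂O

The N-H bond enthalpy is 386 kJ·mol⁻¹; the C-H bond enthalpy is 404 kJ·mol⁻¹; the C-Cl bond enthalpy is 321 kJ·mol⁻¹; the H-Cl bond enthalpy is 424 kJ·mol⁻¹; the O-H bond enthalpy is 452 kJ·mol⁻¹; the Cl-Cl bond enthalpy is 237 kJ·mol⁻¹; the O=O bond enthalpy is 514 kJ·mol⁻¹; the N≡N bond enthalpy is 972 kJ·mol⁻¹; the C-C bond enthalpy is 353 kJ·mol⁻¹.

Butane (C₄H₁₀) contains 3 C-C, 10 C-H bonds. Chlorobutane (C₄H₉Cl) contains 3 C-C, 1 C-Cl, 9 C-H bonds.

Reaction B, by 1090 kJ

Reaction A:
  Bonds broken (reactants):
    C-C: 3 × 353 = 1059
    C-H: 10 × 404 = 4040
    Cl-Cl: 1 × 237 = 237
    Σ(broken) = 5336 kJ
  Bonds formed (products):
    C-C: 3 × 353 = 1059
    C-Cl: 1 × 321 = 321
    C-H: 9 × 404 = 3636
    H-Cl: 1 × 424 = 424
    Σ(formed) = 5440 kJ
  ΔH_A = 5336 − 5440 = −104 kJ
Reaction B:
  Bonds broken (reactants):
    N-H: 12 × 386 = 4632
    O=O: 3 × 514 = 1542
    Σ(broken) = 6174 kJ
  Bonds formed (products):
    N≡N: 2 × 972 = 1944
    O-H: 12 × 452 = 5424
    Σ(formed) = 7368 kJ
  ΔH_B = 6174 − 7368 = −1194 kJ
ΔH_A − ΔH_B = +1090 kJ, so reaction B has the more negative ΔH; |ΔH_A − ΔH_B| = 1090 kJ.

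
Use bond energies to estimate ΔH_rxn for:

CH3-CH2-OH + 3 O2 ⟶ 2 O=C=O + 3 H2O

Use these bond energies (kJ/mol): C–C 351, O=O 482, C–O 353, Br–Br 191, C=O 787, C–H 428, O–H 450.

ΔH ≈ −1108 kJ

Bonds broken (reactants):
  C–C: 1 × 351 = 351
  C–H: 5 × 428 = 2140
  C–O: 1 × 353 = 353
  O–H: 1 × 450 = 450
  O=O: 3 × 482 = 1446
  Σ(broken) = 4740 kJ
Bonds formed (products):
  C=O: 4 × 787 = 3148
  O–H: 6 × 450 = 2700
  Σ(formed) = 5848 kJ
ΔH = Σ(broken) − Σ(formed) = 4740 − 5848 = −1108 kJ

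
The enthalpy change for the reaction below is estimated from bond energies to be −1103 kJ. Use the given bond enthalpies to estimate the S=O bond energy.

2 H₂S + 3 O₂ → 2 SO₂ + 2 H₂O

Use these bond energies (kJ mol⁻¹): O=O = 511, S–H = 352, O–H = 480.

D(S=O) ≈ 531 kJ/mol

Let D be the S=O bond energy.
Σ(broken) = 3×511 + 4×352 = 2941
Σ(formed) = 4×480 + 4×D = 1920 + 4D
ΔH = Σ(broken) − Σ(formed) = (2941) − (1920 + 4D) = +1021 − 4D
Setting this equal to −1103 kJ gives 4D = 2124, so D = 531 kJ/mol.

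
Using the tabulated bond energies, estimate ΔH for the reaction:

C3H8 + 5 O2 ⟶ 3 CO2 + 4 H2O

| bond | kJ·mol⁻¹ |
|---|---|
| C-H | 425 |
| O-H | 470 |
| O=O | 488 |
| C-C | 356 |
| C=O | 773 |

Bonds broken (reactants):
  C-C: 2 × 356 = 712
  C-H: 8 × 425 = 3400
  O=O: 5 × 488 = 2440
  Σ(broken) = 6552 kJ
Bonds formed (products):
  C=O: 6 × 773 = 4638
  O-H: 8 × 470 = 3760
  Σ(formed) = 8398 kJ
ΔH = Σ(broken) − Σ(formed) = 6552 − 8398 = −1846 kJ

ΔH ≈ −1846 kJ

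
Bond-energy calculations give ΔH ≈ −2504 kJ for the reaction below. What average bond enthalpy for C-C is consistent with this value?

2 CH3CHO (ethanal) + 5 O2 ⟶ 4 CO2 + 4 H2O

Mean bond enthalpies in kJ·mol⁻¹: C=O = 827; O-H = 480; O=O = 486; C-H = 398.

Let D be the C-C bond energy.
Σ(broken) = 2×D + 8×398 + 2×827 + 5×486 = 7268 + 2D
Σ(formed) = 8×827 + 8×480 = 10456
ΔH = Σ(broken) − Σ(formed) = (7268 + 2D) − (10456) = −3188 + 2D
Setting this equal to −2504 kJ gives 2D = 684, so D = 342 kJ/mol.

D(C-C) ≈ 342 kJ/mol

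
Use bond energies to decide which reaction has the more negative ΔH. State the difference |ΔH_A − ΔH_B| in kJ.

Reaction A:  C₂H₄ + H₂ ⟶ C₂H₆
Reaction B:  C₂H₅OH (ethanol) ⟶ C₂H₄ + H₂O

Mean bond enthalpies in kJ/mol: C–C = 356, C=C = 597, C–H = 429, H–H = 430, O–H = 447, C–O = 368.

Reaction A:
  Bonds broken (reactants):
    C–H: 4 × 429 = 1716
    C=C: 1 × 597 = 597
    H–H: 1 × 430 = 430
    Σ(broken) = 2743 kJ
  Bonds formed (products):
    C–C: 1 × 356 = 356
    C–H: 6 × 429 = 2574
    Σ(formed) = 2930 kJ
  ΔH_A = 2743 − 2930 = −187 kJ
Reaction B:
  Bonds broken (reactants):
    C–C: 1 × 356 = 356
    C–H: 5 × 429 = 2145
    C–O: 1 × 368 = 368
    O–H: 1 × 447 = 447
    Σ(broken) = 3316 kJ
  Bonds formed (products):
    C–H: 4 × 429 = 1716
    C=C: 1 × 597 = 597
    O–H: 2 × 447 = 894
    Σ(formed) = 3207 kJ
  ΔH_B = 3316 − 3207 = +109 kJ
ΔH_A − ΔH_B = −296 kJ, so reaction A has the more negative ΔH; |ΔH_A − ΔH_B| = 296 kJ.

Reaction A, by 296 kJ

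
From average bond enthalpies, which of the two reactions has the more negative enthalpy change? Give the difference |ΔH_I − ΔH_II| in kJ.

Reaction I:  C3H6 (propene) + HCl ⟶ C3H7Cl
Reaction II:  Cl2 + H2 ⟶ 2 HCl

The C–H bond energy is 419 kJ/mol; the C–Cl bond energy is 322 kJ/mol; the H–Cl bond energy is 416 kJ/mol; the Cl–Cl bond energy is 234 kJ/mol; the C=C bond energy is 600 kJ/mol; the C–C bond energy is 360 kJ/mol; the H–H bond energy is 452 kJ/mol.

Reaction II, by 61 kJ

Reaction I:
  Bonds broken (reactants):
    C–C: 1 × 360 = 360
    C–H: 6 × 419 = 2514
    C=C: 1 × 600 = 600
    H–Cl: 1 × 416 = 416
    Σ(broken) = 3890 kJ
  Bonds formed (products):
    C–C: 2 × 360 = 720
    C–Cl: 1 × 322 = 322
    C–H: 7 × 419 = 2933
    Σ(formed) = 3975 kJ
  ΔH_I = 3890 − 3975 = −85 kJ
Reaction II:
  Bonds broken (reactants):
    Cl–Cl: 1 × 234 = 234
    H–H: 1 × 452 = 452
    Σ(broken) = 686 kJ
  Bonds formed (products):
    H–Cl: 2 × 416 = 832
    Σ(formed) = 832 kJ
  ΔH_II = 686 − 832 = −146 kJ
ΔH_I − ΔH_II = +61 kJ, so reaction II has the more negative ΔH; |ΔH_I − ΔH_II| = 61 kJ.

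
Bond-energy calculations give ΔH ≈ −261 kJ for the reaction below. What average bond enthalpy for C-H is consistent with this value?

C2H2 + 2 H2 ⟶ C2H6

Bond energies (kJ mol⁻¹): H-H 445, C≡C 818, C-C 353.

Let D be the C-H bond energy.
Σ(broken) = 1×818 + 2×D + 2×445 = 1708 + 2D
Σ(formed) = 1×353 + 6×D = 353 + 6D
ΔH = Σ(broken) − Σ(formed) = (1708 + 2D) − (353 + 6D) = +1355 − 4D
Setting this equal to −261 kJ gives 4D = 1616, so D = 404 kJ/mol.

D(C-H) ≈ 404 kJ/mol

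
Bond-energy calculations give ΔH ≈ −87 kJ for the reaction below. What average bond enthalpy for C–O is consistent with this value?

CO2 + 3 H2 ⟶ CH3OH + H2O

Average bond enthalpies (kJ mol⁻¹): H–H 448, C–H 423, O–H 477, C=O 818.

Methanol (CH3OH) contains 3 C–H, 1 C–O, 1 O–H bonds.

Let D be the C–O bond energy.
Σ(broken) = 2×818 + 3×448 = 2980
Σ(formed) = 3×423 + 1×D + 3×477 = 2700 + D
ΔH = Σ(broken) − Σ(formed) = (2980) − (2700 + D) = +280 − D
Setting this equal to −87 kJ gives D = 367 kJ/mol.

D(C–O) ≈ 367 kJ/mol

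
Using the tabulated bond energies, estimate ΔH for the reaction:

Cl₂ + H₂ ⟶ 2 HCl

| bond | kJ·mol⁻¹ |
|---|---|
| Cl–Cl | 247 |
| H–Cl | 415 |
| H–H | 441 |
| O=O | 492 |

ΔH ≈ −142 kJ

Bonds broken (reactants):
  Cl–Cl: 1 × 247 = 247
  H–H: 1 × 441 = 441
  Σ(broken) = 688 kJ
Bonds formed (products):
  H–Cl: 2 × 415 = 830
  Σ(formed) = 830 kJ
ΔH = Σ(broken) − Σ(formed) = 688 − 830 = −142 kJ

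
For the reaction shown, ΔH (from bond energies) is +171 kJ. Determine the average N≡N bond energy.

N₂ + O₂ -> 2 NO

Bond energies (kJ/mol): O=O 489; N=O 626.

Let D be the N≡N bond energy.
Σ(broken) = 1×D + 1×489 = 489 + D
Σ(formed) = 2×626 = 1252
ΔH = Σ(broken) − Σ(formed) = (489 + D) − (1252) = −763 + D
Setting this equal to +171 kJ gives D = 934 kJ/mol.

D(N≡N) ≈ 934 kJ/mol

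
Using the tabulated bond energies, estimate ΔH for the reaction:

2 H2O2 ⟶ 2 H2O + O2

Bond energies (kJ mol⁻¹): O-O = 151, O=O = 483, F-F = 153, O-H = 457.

ΔH ≈ −181 kJ

Bonds broken (reactants):
  O-H: 4 × 457 = 1828
  O-O: 2 × 151 = 302
  Σ(broken) = 2130 kJ
Bonds formed (products):
  O-H: 4 × 457 = 1828
  O=O: 1 × 483 = 483
  Σ(formed) = 2311 kJ
ΔH = Σ(broken) − Σ(formed) = 2130 − 2311 = −181 kJ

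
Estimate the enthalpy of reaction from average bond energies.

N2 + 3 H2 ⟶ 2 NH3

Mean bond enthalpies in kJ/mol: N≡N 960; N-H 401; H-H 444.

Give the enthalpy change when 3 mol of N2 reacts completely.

Bonds broken (reactants):
  H-H: 3 × 444 = 1332
  N≡N: 1 × 960 = 960
  Σ(broken) = 2292 kJ
Bonds formed (products):
  N-H: 6 × 401 = 2406
  Σ(formed) = 2406 kJ
ΔH = Σ(broken) − Σ(formed) = 2292 − 2406 = −114 kJ
For 3× the reaction as written: 3 × (−114) = −342 kJ

ΔH = −342 kJ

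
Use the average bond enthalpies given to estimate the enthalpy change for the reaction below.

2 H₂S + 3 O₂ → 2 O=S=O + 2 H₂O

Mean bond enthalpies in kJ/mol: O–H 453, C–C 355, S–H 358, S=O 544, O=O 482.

ΔH ≈ −1110 kJ

Bonds broken (reactants):
  O=O: 3 × 482 = 1446
  S–H: 4 × 358 = 1432
  Σ(broken) = 2878 kJ
Bonds formed (products):
  O–H: 4 × 453 = 1812
  S=O: 4 × 544 = 2176
  Σ(formed) = 3988 kJ
ΔH = Σ(broken) − Σ(formed) = 2878 − 3988 = −1110 kJ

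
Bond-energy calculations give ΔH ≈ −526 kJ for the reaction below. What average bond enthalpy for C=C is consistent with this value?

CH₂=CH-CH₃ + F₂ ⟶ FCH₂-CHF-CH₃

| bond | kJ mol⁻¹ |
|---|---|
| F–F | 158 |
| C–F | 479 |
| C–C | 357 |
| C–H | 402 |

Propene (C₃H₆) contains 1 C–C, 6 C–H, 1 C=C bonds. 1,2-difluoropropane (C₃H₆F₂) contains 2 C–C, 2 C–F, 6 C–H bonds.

Let D be the C=C bond energy.
Σ(broken) = 1×357 + 6×402 + 1×D + 1×158 = 2927 + D
Σ(formed) = 2×357 + 2×479 + 6×402 = 4084
ΔH = Σ(broken) − Σ(formed) = (2927 + D) − (4084) = −1157 + D
Setting this equal to −526 kJ gives D = 631 kJ/mol.

D(C=C) ≈ 631 kJ/mol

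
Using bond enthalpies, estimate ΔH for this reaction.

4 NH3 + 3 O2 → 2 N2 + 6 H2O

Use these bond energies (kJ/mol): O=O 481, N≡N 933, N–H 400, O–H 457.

ΔH ≈ −1107 kJ

Bonds broken (reactants):
  N–H: 12 × 400 = 4800
  O=O: 3 × 481 = 1443
  Σ(broken) = 6243 kJ
Bonds formed (products):
  N≡N: 2 × 933 = 1866
  O–H: 12 × 457 = 5484
  Σ(formed) = 7350 kJ
ΔH = Σ(broken) − Σ(formed) = 6243 − 7350 = −1107 kJ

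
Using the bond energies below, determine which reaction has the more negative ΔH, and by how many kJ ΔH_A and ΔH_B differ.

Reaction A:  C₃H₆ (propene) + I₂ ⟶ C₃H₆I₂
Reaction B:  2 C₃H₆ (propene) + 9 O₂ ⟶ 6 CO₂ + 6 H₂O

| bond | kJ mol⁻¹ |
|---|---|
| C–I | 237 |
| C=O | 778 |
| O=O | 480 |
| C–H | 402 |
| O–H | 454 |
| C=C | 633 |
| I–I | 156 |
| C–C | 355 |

Reaction A:
  Bonds broken (reactants):
    C–C: 1 × 355 = 355
    C–H: 6 × 402 = 2412
    C=C: 1 × 633 = 633
    I–I: 1 × 156 = 156
    Σ(broken) = 3556 kJ
  Bonds formed (products):
    C–C: 2 × 355 = 710
    C–H: 6 × 402 = 2412
    C–I: 2 × 237 = 474
    Σ(formed) = 3596 kJ
  ΔH_A = 3556 − 3596 = −40 kJ
Reaction B:
  Bonds broken (reactants):
    C–C: 2 × 355 = 710
    C–H: 12 × 402 = 4824
    C=C: 2 × 633 = 1266
    O=O: 9 × 480 = 4320
    Σ(broken) = 11120 kJ
  Bonds formed (products):
    C=O: 12 × 778 = 9336
    O–H: 12 × 454 = 5448
    Σ(formed) = 14784 kJ
  ΔH_B = 11120 − 14784 = −3664 kJ
ΔH_A − ΔH_B = +3624 kJ, so reaction B has the more negative ΔH; |ΔH_A − ΔH_B| = 3624 kJ.

Reaction B, by 3624 kJ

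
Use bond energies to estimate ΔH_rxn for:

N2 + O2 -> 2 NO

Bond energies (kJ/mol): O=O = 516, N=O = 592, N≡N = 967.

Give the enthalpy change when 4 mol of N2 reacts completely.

Bonds broken (reactants):
  N≡N: 1 × 967 = 967
  O=O: 1 × 516 = 516
  Σ(broken) = 1483 kJ
Bonds formed (products):
  N=O: 2 × 592 = 1184
  Σ(formed) = 1184 kJ
ΔH = Σ(broken) − Σ(formed) = 1483 − 1184 = +299 kJ
For 4× the reaction as written: 4 × (+299) = +1196 kJ

ΔH = +1196 kJ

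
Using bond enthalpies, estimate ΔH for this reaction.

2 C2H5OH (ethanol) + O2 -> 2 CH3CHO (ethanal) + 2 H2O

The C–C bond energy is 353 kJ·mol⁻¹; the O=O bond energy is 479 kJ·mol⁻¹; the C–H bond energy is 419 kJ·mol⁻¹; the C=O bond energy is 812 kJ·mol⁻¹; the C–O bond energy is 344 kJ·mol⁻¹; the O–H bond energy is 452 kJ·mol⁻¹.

ΔH ≈ −523 kJ

Bonds broken (reactants):
  C–C: 2 × 353 = 706
  C–H: 10 × 419 = 4190
  C–O: 2 × 344 = 688
  O–H: 2 × 452 = 904
  O=O: 1 × 479 = 479
  Σ(broken) = 6967 kJ
Bonds formed (products):
  C–C: 2 × 353 = 706
  C–H: 8 × 419 = 3352
  C=O: 2 × 812 = 1624
  O–H: 4 × 452 = 1808
  Σ(formed) = 7490 kJ
ΔH = Σ(broken) − Σ(formed) = 6967 − 7490 = −523 kJ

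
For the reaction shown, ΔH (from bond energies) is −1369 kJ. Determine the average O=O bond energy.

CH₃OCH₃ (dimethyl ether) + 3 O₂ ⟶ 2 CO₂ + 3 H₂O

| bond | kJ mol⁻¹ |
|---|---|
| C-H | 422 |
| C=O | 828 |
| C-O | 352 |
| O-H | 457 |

Let D be the O=O bond energy.
Σ(broken) = 6×422 + 2×352 + 3×D = 3236 + 3D
Σ(formed) = 4×828 + 6×457 = 6054
ΔH = Σ(broken) − Σ(formed) = (3236 + 3D) − (6054) = −2818 + 3D
Setting this equal to −1369 kJ gives 3D = 1449, so D = 483 kJ/mol.

D(O=O) ≈ 483 kJ/mol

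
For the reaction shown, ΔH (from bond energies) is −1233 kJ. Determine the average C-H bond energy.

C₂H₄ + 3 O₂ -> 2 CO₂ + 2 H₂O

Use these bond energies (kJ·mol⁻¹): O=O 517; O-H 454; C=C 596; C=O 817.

Let D be the C-H bond energy.
Σ(broken) = 4×D + 1×596 + 3×517 = 2147 + 4D
Σ(formed) = 4×817 + 4×454 = 5084
ΔH = Σ(broken) − Σ(formed) = (2147 + 4D) − (5084) = −2937 + 4D
Setting this equal to −1233 kJ gives 4D = 1704, so D = 426 kJ/mol.

D(C-H) ≈ 426 kJ/mol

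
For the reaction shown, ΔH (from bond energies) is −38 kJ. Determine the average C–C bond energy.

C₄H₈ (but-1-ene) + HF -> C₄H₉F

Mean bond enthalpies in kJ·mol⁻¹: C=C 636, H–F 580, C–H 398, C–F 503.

Let D be the C–C bond energy.
Σ(broken) = 2×D + 8×398 + 1×636 + 1×580 = 4400 + 2D
Σ(formed) = 3×D + 1×503 + 9×398 = 4085 + 3D
ΔH = Σ(broken) − Σ(formed) = (4400 + 2D) − (4085 + 3D) = +315 − D
Setting this equal to −38 kJ gives D = 353 kJ/mol.

D(C–C) ≈ 353 kJ/mol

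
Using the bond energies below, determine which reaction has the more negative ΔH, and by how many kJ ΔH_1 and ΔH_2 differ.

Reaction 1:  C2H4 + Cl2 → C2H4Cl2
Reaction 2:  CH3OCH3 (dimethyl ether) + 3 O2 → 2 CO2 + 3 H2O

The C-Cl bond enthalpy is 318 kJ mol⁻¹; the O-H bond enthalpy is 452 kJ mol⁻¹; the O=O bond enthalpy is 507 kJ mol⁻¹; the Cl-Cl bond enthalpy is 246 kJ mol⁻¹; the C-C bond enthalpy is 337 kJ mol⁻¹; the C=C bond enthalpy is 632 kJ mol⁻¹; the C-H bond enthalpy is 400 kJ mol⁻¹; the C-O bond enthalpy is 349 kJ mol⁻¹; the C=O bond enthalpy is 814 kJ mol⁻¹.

Reaction 2, by 1254 kJ

Reaction 1:
  Bonds broken (reactants):
    C-H: 4 × 400 = 1600
    C=C: 1 × 632 = 632
    Cl-Cl: 1 × 246 = 246
    Σ(broken) = 2478 kJ
  Bonds formed (products):
    C-C: 1 × 337 = 337
    C-Cl: 2 × 318 = 636
    C-H: 4 × 400 = 1600
    Σ(formed) = 2573 kJ
  ΔH_1 = 2478 − 2573 = −95 kJ
Reaction 2:
  Bonds broken (reactants):
    C-H: 6 × 400 = 2400
    C-O: 2 × 349 = 698
    O=O: 3 × 507 = 1521
    Σ(broken) = 4619 kJ
  Bonds formed (products):
    C=O: 4 × 814 = 3256
    O-H: 6 × 452 = 2712
    Σ(formed) = 5968 kJ
  ΔH_2 = 4619 − 5968 = −1349 kJ
ΔH_1 − ΔH_2 = +1254 kJ, so reaction 2 has the more negative ΔH; |ΔH_1 − ΔH_2| = 1254 kJ.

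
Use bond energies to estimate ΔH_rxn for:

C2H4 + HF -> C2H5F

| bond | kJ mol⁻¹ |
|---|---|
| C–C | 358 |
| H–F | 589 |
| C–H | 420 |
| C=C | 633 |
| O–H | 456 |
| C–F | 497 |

ΔH ≈ −53 kJ

Bonds broken (reactants):
  C–H: 4 × 420 = 1680
  C=C: 1 × 633 = 633
  H–F: 1 × 589 = 589
  Σ(broken) = 2902 kJ
Bonds formed (products):
  C–C: 1 × 358 = 358
  C–F: 1 × 497 = 497
  C–H: 5 × 420 = 2100
  Σ(formed) = 2955 kJ
ΔH = Σ(broken) − Σ(formed) = 2902 − 2955 = −53 kJ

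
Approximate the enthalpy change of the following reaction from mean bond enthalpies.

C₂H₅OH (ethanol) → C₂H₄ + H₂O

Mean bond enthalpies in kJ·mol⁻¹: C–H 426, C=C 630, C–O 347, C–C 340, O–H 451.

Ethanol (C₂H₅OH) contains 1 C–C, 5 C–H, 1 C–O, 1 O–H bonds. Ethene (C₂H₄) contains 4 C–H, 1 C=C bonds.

Bonds broken (reactants):
  C–C: 1 × 340 = 340
  C–H: 5 × 426 = 2130
  C–O: 1 × 347 = 347
  O–H: 1 × 451 = 451
  Σ(broken) = 3268 kJ
Bonds formed (products):
  C–H: 4 × 426 = 1704
  C=C: 1 × 630 = 630
  O–H: 2 × 451 = 902
  Σ(formed) = 3236 kJ
ΔH = Σ(broken) − Σ(formed) = 3268 − 3236 = +32 kJ

ΔH ≈ +32 kJ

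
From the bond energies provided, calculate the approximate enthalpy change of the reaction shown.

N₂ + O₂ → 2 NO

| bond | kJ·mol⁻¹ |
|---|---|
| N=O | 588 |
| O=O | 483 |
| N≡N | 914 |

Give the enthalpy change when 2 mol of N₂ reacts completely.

ΔH = +442 kJ

Bonds broken (reactants):
  N≡N: 1 × 914 = 914
  O=O: 1 × 483 = 483
  Σ(broken) = 1397 kJ
Bonds formed (products):
  N=O: 2 × 588 = 1176
  Σ(formed) = 1176 kJ
ΔH = Σ(broken) − Σ(formed) = 1397 − 1176 = +221 kJ
For 2× the reaction as written: 2 × (+221) = +442 kJ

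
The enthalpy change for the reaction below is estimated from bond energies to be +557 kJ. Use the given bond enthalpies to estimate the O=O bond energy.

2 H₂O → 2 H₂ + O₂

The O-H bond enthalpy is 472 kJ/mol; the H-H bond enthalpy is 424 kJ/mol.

Let D be the O=O bond energy.
Σ(broken) = 4×472 = 1888
Σ(formed) = 2×424 + 1×D = 848 + D
ΔH = Σ(broken) − Σ(formed) = (1888) − (848 + D) = +1040 − D
Setting this equal to +557 kJ gives D = 483 kJ/mol.

D(O=O) ≈ 483 kJ/mol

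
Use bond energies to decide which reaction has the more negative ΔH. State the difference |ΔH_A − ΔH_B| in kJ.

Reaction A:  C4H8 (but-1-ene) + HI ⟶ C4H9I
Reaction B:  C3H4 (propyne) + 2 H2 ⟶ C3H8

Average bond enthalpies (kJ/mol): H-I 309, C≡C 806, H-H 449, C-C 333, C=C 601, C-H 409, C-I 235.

Reaction B, by 198 kJ

Reaction A:
  Bonds broken (reactants):
    C-C: 2 × 333 = 666
    C-H: 8 × 409 = 3272
    C=C: 1 × 601 = 601
    H-I: 1 × 309 = 309
    Σ(broken) = 4848 kJ
  Bonds formed (products):
    C-C: 3 × 333 = 999
    C-H: 9 × 409 = 3681
    C-I: 1 × 235 = 235
    Σ(formed) = 4915 kJ
  ΔH_A = 4848 − 4915 = −67 kJ
Reaction B:
  Bonds broken (reactants):
    C≡C: 1 × 806 = 806
    C-C: 1 × 333 = 333
    C-H: 4 × 409 = 1636
    H-H: 2 × 449 = 898
    Σ(broken) = 3673 kJ
  Bonds formed (products):
    C-C: 2 × 333 = 666
    C-H: 8 × 409 = 3272
    Σ(formed) = 3938 kJ
  ΔH_B = 3673 − 3938 = −265 kJ
ΔH_A − ΔH_B = +198 kJ, so reaction B has the more negative ΔH; |ΔH_A − ΔH_B| = 198 kJ.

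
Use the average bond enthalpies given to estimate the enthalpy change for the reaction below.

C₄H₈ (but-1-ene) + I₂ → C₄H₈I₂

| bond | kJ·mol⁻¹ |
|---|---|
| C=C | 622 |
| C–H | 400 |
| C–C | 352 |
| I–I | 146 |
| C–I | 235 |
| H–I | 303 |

ΔH ≈ −54 kJ

Bonds broken (reactants):
  C–C: 2 × 352 = 704
  C–H: 8 × 400 = 3200
  C=C: 1 × 622 = 622
  I–I: 1 × 146 = 146
  Σ(broken) = 4672 kJ
Bonds formed (products):
  C–C: 3 × 352 = 1056
  C–H: 8 × 400 = 3200
  C–I: 2 × 235 = 470
  Σ(formed) = 4726 kJ
ΔH = Σ(broken) − Σ(formed) = 4672 − 4726 = −54 kJ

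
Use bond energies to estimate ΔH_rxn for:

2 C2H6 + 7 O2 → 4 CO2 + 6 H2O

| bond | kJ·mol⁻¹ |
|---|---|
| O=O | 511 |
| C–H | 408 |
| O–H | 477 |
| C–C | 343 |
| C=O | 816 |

Bonds broken (reactants):
  C–C: 2 × 343 = 686
  C–H: 12 × 408 = 4896
  O=O: 7 × 511 = 3577
  Σ(broken) = 9159 kJ
Bonds formed (products):
  C=O: 8 × 816 = 6528
  O–H: 12 × 477 = 5724
  Σ(formed) = 12252 kJ
ΔH = Σ(broken) − Σ(formed) = 9159 − 12252 = −3093 kJ

ΔH ≈ −3093 kJ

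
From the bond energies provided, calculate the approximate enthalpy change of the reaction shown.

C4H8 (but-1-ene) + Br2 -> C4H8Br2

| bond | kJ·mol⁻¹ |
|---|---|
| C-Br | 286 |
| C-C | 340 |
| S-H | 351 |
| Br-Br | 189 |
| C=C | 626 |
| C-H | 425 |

Bonds broken (reactants):
  Br-Br: 1 × 189 = 189
  C-C: 2 × 340 = 680
  C-H: 8 × 425 = 3400
  C=C: 1 × 626 = 626
  Σ(broken) = 4895 kJ
Bonds formed (products):
  C-Br: 2 × 286 = 572
  C-C: 3 × 340 = 1020
  C-H: 8 × 425 = 3400
  Σ(formed) = 4992 kJ
ΔH = Σ(broken) − Σ(formed) = 4895 − 4992 = −97 kJ

ΔH ≈ −97 kJ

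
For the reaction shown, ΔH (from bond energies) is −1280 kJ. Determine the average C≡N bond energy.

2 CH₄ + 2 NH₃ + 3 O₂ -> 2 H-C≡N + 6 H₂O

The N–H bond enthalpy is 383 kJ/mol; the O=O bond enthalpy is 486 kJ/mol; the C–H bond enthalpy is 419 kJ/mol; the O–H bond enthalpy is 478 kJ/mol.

Let D be the C≡N bond energy.
Σ(broken) = 8×419 + 6×383 + 3×486 = 7108
Σ(formed) = 2×D + 2×419 + 12×478 = 6574 + 2D
ΔH = Σ(broken) − Σ(formed) = (7108) − (6574 + 2D) = +534 − 2D
Setting this equal to −1280 kJ gives 2D = 1814, so D = 907 kJ/mol.

D(C≡N) ≈ 907 kJ/mol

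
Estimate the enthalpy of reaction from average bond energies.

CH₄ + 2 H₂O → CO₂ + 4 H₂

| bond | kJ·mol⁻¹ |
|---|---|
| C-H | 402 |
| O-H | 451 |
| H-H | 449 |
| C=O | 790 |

Bonds broken (reactants):
  C-H: 4 × 402 = 1608
  O-H: 4 × 451 = 1804
  Σ(broken) = 3412 kJ
Bonds formed (products):
  C=O: 2 × 790 = 1580
  H-H: 4 × 449 = 1796
  Σ(formed) = 3376 kJ
ΔH = Σ(broken) − Σ(formed) = 3412 − 3376 = +36 kJ

ΔH ≈ +36 kJ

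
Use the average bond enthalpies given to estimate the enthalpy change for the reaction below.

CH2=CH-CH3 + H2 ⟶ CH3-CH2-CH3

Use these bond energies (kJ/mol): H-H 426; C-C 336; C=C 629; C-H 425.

Bonds broken (reactants):
  C-C: 1 × 336 = 336
  C-H: 6 × 425 = 2550
  C=C: 1 × 629 = 629
  H-H: 1 × 426 = 426
  Σ(broken) = 3941 kJ
Bonds formed (products):
  C-C: 2 × 336 = 672
  C-H: 8 × 425 = 3400
  Σ(formed) = 4072 kJ
ΔH = Σ(broken) − Σ(formed) = 3941 − 4072 = −131 kJ

ΔH ≈ −131 kJ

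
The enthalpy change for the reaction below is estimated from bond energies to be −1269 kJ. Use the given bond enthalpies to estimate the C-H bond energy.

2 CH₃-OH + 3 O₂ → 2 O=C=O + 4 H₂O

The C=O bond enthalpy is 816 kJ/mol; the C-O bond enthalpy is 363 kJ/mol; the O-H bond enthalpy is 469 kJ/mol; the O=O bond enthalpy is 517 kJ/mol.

D(C-H) ≈ 422 kJ/mol

Let D be the C-H bond energy.
Σ(broken) = 6×D + 2×363 + 2×469 + 3×517 = 3215 + 6D
Σ(formed) = 4×816 + 8×469 = 7016
ΔH = Σ(broken) − Σ(formed) = (3215 + 6D) − (7016) = −3801 + 6D
Setting this equal to −1269 kJ gives 6D = 2532, so D = 422 kJ/mol.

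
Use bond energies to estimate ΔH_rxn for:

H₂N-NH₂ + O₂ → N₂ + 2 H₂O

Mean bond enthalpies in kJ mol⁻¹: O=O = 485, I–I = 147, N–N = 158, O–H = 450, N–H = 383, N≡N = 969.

Bonds broken (reactants):
  N–H: 4 × 383 = 1532
  N–N: 1 × 158 = 158
  O=O: 1 × 485 = 485
  Σ(broken) = 2175 kJ
Bonds formed (products):
  N≡N: 1 × 969 = 969
  O–H: 4 × 450 = 1800
  Σ(formed) = 2769 kJ
ΔH = Σ(broken) − Σ(formed) = 2175 − 2769 = −594 kJ

ΔH ≈ −594 kJ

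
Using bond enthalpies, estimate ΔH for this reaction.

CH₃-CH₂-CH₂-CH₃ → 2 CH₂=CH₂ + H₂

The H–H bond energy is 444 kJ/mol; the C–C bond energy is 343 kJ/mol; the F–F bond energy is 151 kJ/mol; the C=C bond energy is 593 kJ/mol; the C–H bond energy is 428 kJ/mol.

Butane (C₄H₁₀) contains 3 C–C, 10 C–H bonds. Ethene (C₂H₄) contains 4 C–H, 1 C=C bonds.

Bonds broken (reactants):
  C–C: 3 × 343 = 1029
  C–H: 10 × 428 = 4280
  Σ(broken) = 5309 kJ
Bonds formed (products):
  C–H: 8 × 428 = 3424
  C=C: 2 × 593 = 1186
  H–H: 1 × 444 = 444
  Σ(formed) = 5054 kJ
ΔH = Σ(broken) − Σ(formed) = 5309 − 5054 = +255 kJ

ΔH ≈ +255 kJ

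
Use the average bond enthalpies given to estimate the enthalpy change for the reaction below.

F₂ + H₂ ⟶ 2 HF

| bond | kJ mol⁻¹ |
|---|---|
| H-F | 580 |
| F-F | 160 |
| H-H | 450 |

ΔH ≈ −550 kJ

Bonds broken (reactants):
  F-F: 1 × 160 = 160
  H-H: 1 × 450 = 450
  Σ(broken) = 610 kJ
Bonds formed (products):
  H-F: 2 × 580 = 1160
  Σ(formed) = 1160 kJ
ΔH = Σ(broken) − Σ(formed) = 610 − 1160 = −550 kJ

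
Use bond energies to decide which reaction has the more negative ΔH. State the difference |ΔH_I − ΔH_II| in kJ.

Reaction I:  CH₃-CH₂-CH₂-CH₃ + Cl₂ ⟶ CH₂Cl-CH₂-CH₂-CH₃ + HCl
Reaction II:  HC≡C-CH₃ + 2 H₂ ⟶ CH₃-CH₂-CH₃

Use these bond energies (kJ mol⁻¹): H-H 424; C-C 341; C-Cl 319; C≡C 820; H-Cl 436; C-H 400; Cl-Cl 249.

Reaction II, by 167 kJ

Reaction I:
  Bonds broken (reactants):
    C-C: 3 × 341 = 1023
    C-H: 10 × 400 = 4000
    Cl-Cl: 1 × 249 = 249
    Σ(broken) = 5272 kJ
  Bonds formed (products):
    C-C: 3 × 341 = 1023
    C-Cl: 1 × 319 = 319
    C-H: 9 × 400 = 3600
    H-Cl: 1 × 436 = 436
    Σ(formed) = 5378 kJ
  ΔH_I = 5272 − 5378 = −106 kJ
Reaction II:
  Bonds broken (reactants):
    C≡C: 1 × 820 = 820
    C-C: 1 × 341 = 341
    C-H: 4 × 400 = 1600
    H-H: 2 × 424 = 848
    Σ(broken) = 3609 kJ
  Bonds formed (products):
    C-C: 2 × 341 = 682
    C-H: 8 × 400 = 3200
    Σ(formed) = 3882 kJ
  ΔH_II = 3609 − 3882 = −273 kJ
ΔH_I − ΔH_II = +167 kJ, so reaction II has the more negative ΔH; |ΔH_I − ΔH_II| = 167 kJ.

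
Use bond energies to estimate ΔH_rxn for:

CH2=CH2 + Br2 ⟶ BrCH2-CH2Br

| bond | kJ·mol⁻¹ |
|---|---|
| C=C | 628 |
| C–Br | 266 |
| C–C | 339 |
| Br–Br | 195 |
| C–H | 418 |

Bonds broken (reactants):
  Br–Br: 1 × 195 = 195
  C–H: 4 × 418 = 1672
  C=C: 1 × 628 = 628
  Σ(broken) = 2495 kJ
Bonds formed (products):
  C–Br: 2 × 266 = 532
  C–C: 1 × 339 = 339
  C–H: 4 × 418 = 1672
  Σ(formed) = 2543 kJ
ΔH = Σ(broken) − Σ(formed) = 2495 − 2543 = −48 kJ

ΔH ≈ −48 kJ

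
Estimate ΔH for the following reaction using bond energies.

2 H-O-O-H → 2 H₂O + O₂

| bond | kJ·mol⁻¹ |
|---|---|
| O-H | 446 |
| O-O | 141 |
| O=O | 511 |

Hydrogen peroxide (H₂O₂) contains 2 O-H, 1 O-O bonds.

ΔH ≈ −229 kJ

Bonds broken (reactants):
  O-H: 4 × 446 = 1784
  O-O: 2 × 141 = 282
  Σ(broken) = 2066 kJ
Bonds formed (products):
  O-H: 4 × 446 = 1784
  O=O: 1 × 511 = 511
  Σ(formed) = 2295 kJ
ΔH = Σ(broken) − Σ(formed) = 2066 − 2295 = −229 kJ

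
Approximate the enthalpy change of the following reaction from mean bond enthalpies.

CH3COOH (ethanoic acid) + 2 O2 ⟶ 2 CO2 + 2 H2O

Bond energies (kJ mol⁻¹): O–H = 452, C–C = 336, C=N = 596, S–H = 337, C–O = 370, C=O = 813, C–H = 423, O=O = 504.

ΔH ≈ −812 kJ

Bonds broken (reactants):
  C–C: 1 × 336 = 336
  C–H: 3 × 423 = 1269
  C–O: 1 × 370 = 370
  C=O: 1 × 813 = 813
  O–H: 1 × 452 = 452
  O=O: 2 × 504 = 1008
  Σ(broken) = 4248 kJ
Bonds formed (products):
  C=O: 4 × 813 = 3252
  O–H: 4 × 452 = 1808
  Σ(formed) = 5060 kJ
ΔH = Σ(broken) − Σ(formed) = 4248 − 5060 = −812 kJ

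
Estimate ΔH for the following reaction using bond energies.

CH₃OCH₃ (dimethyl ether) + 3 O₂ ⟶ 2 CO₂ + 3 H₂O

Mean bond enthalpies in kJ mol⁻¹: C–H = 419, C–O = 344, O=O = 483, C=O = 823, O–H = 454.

Bonds broken (reactants):
  C–H: 6 × 419 = 2514
  C–O: 2 × 344 = 688
  O=O: 3 × 483 = 1449
  Σ(broken) = 4651 kJ
Bonds formed (products):
  C=O: 4 × 823 = 3292
  O–H: 6 × 454 = 2724
  Σ(formed) = 6016 kJ
ΔH = Σ(broken) − Σ(formed) = 4651 − 6016 = −1365 kJ

ΔH ≈ −1365 kJ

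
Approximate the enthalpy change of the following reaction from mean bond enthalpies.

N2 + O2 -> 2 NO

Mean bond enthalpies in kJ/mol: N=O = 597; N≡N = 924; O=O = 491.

Bonds broken (reactants):
  N≡N: 1 × 924 = 924
  O=O: 1 × 491 = 491
  Σ(broken) = 1415 kJ
Bonds formed (products):
  N=O: 2 × 597 = 1194
  Σ(formed) = 1194 kJ
ΔH = Σ(broken) − Σ(formed) = 1415 − 1194 = +221 kJ

ΔH ≈ +221 kJ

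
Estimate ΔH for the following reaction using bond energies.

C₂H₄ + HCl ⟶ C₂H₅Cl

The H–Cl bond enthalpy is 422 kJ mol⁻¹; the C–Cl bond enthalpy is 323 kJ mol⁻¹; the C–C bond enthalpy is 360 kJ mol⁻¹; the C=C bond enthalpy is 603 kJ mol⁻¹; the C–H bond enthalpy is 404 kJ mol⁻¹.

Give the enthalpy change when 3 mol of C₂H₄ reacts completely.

ΔH = −186 kJ

Bonds broken (reactants):
  C–H: 4 × 404 = 1616
  C=C: 1 × 603 = 603
  H–Cl: 1 × 422 = 422
  Σ(broken) = 2641 kJ
Bonds formed (products):
  C–C: 1 × 360 = 360
  C–Cl: 1 × 323 = 323
  C–H: 5 × 404 = 2020
  Σ(formed) = 2703 kJ
ΔH = Σ(broken) − Σ(formed) = 2641 − 2703 = −62 kJ
For 3× the reaction as written: 3 × (−62) = −186 kJ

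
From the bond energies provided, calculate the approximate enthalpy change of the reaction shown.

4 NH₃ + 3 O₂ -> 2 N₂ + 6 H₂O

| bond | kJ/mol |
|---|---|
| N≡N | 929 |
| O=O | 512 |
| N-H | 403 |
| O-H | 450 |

ΔH ≈ −886 kJ

Bonds broken (reactants):
  N-H: 12 × 403 = 4836
  O=O: 3 × 512 = 1536
  Σ(broken) = 6372 kJ
Bonds formed (products):
  N≡N: 2 × 929 = 1858
  O-H: 12 × 450 = 5400
  Σ(formed) = 7258 kJ
ΔH = Σ(broken) − Σ(formed) = 6372 − 7258 = −886 kJ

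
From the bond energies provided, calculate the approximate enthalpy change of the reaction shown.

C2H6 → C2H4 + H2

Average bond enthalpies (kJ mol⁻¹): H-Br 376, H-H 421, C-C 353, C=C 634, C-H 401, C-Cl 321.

Bonds broken (reactants):
  C-C: 1 × 353 = 353
  C-H: 6 × 401 = 2406
  Σ(broken) = 2759 kJ
Bonds formed (products):
  C-H: 4 × 401 = 1604
  C=C: 1 × 634 = 634
  H-H: 1 × 421 = 421
  Σ(formed) = 2659 kJ
ΔH = Σ(broken) − Σ(formed) = 2759 − 2659 = +100 kJ

ΔH ≈ +100 kJ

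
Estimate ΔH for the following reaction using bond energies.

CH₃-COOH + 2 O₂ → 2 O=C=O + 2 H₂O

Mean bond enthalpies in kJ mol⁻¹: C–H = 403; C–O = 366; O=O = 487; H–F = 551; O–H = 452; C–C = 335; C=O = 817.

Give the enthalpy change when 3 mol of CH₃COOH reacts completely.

Bonds broken (reactants):
  C–C: 1 × 335 = 335
  C–H: 3 × 403 = 1209
  C–O: 1 × 366 = 366
  C=O: 1 × 817 = 817
  O–H: 1 × 452 = 452
  O=O: 2 × 487 = 974
  Σ(broken) = 4153 kJ
Bonds formed (products):
  C=O: 4 × 817 = 3268
  O–H: 4 × 452 = 1808
  Σ(formed) = 5076 kJ
ΔH = Σ(broken) − Σ(formed) = 4153 − 5076 = −923 kJ
For 3× the reaction as written: 3 × (−923) = −2769 kJ

ΔH = −2769 kJ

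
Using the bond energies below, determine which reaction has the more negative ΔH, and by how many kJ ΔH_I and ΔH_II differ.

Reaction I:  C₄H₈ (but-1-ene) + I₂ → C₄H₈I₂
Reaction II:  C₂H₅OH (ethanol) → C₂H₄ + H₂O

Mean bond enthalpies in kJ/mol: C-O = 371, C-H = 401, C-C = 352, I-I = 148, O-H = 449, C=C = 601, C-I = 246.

Reaction I, by 169 kJ

Reaction I:
  Bonds broken (reactants):
    C-C: 2 × 352 = 704
    C-H: 8 × 401 = 3208
    C=C: 1 × 601 = 601
    I-I: 1 × 148 = 148
    Σ(broken) = 4661 kJ
  Bonds formed (products):
    C-C: 3 × 352 = 1056
    C-H: 8 × 401 = 3208
    C-I: 2 × 246 = 492
    Σ(formed) = 4756 kJ
  ΔH_I = 4661 − 4756 = −95 kJ
Reaction II:
  Bonds broken (reactants):
    C-C: 1 × 352 = 352
    C-H: 5 × 401 = 2005
    C-O: 1 × 371 = 371
    O-H: 1 × 449 = 449
    Σ(broken) = 3177 kJ
  Bonds formed (products):
    C-H: 4 × 401 = 1604
    C=C: 1 × 601 = 601
    O-H: 2 × 449 = 898
    Σ(formed) = 3103 kJ
  ΔH_II = 3177 − 3103 = +74 kJ
ΔH_I − ΔH_II = −169 kJ, so reaction I has the more negative ΔH; |ΔH_I − ΔH_II| = 169 kJ.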